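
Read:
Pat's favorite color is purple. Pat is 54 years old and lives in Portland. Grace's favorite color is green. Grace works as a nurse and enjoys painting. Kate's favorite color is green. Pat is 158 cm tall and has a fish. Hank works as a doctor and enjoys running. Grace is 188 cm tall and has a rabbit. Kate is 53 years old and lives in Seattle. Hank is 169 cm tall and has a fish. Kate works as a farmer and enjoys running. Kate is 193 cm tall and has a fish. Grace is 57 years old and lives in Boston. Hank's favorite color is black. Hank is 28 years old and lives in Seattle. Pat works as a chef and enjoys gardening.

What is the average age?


Sum=192, n=4, avg=48

48


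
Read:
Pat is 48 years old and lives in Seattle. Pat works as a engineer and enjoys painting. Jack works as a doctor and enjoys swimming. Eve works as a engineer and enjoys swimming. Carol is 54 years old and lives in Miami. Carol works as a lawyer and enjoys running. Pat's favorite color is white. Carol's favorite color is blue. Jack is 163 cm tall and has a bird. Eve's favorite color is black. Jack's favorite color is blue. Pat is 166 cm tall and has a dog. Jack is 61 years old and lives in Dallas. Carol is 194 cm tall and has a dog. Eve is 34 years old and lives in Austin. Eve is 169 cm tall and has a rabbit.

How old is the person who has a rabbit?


Person with rabbit is Eve, age 34

34


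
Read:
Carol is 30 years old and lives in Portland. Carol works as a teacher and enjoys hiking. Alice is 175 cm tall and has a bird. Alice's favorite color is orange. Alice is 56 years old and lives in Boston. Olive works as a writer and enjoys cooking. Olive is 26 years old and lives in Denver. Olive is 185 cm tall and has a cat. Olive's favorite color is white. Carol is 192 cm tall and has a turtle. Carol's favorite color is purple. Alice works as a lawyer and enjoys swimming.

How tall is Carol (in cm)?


Carol is 192 cm tall

192


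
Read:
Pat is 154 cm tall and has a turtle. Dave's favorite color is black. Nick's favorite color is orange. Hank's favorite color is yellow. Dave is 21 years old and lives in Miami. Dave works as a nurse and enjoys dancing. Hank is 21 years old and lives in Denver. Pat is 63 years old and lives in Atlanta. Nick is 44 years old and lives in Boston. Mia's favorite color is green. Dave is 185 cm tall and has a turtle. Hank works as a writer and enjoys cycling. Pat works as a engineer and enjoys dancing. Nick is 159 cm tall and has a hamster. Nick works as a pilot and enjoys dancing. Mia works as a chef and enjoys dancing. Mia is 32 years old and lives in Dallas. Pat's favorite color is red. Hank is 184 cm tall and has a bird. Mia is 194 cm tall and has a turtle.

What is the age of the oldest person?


Oldest: Pat at 63

63


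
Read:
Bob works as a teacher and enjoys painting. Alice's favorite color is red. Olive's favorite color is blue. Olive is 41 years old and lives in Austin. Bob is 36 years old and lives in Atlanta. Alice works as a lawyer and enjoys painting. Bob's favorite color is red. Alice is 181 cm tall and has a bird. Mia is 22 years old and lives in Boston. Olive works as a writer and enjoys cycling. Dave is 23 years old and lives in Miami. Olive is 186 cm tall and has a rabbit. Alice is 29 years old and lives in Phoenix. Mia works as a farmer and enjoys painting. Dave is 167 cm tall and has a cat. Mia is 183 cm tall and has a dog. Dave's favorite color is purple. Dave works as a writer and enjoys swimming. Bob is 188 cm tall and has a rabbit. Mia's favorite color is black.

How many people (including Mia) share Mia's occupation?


Mia is a farmer. Count = 1

1


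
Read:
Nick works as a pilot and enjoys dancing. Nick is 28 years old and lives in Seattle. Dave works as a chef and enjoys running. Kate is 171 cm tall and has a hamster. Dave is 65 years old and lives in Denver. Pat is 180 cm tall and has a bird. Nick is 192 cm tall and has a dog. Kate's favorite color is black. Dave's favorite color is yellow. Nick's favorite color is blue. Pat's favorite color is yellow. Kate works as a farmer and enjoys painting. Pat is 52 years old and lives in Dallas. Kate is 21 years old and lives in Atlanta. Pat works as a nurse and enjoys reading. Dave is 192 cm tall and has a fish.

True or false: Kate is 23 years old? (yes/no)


Kate is actually 21. no

no


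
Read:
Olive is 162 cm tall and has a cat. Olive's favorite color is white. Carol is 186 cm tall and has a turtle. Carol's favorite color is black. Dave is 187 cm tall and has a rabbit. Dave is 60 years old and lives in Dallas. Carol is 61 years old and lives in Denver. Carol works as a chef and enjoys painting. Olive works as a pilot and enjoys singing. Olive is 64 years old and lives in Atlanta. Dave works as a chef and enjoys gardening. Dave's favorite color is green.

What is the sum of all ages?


64+60+61 = 185

185


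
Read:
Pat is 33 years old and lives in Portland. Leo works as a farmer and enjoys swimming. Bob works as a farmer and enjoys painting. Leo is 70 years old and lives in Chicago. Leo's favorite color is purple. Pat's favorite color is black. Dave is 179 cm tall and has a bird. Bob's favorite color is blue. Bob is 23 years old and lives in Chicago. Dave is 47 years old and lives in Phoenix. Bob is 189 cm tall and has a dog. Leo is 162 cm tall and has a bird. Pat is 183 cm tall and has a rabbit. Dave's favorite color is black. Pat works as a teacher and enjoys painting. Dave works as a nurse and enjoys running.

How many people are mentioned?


People: Pat, Dave, Bob, Leo. Count = 4

4


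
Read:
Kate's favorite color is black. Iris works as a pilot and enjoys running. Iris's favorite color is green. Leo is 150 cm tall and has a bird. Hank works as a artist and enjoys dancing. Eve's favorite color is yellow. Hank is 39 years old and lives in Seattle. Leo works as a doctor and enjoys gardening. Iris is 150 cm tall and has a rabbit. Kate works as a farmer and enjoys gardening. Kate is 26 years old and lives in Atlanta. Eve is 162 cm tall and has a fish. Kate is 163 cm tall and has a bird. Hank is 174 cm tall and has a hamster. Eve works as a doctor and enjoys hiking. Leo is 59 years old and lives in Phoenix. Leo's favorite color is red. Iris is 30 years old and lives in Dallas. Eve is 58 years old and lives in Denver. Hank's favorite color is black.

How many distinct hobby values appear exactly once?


Unique hobby values: 3

3


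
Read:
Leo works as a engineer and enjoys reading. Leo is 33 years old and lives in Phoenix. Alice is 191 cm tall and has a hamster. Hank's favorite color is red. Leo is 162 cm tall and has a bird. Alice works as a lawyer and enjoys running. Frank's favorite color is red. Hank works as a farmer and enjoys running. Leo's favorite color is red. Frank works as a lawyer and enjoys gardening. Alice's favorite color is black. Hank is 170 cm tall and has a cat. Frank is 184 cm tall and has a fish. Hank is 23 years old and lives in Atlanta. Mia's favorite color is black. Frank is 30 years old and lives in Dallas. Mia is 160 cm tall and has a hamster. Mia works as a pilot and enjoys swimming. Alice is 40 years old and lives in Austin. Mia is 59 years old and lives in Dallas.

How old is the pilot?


The pilot is Mia, age 59

59


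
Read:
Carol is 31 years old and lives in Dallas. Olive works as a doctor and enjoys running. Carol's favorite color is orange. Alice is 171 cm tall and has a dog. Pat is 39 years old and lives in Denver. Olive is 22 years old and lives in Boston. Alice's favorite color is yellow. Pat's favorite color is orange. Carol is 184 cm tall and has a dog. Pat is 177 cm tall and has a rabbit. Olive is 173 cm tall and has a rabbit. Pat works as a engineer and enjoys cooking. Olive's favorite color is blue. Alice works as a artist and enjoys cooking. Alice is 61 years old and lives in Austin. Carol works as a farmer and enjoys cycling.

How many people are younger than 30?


Filter: 1

1


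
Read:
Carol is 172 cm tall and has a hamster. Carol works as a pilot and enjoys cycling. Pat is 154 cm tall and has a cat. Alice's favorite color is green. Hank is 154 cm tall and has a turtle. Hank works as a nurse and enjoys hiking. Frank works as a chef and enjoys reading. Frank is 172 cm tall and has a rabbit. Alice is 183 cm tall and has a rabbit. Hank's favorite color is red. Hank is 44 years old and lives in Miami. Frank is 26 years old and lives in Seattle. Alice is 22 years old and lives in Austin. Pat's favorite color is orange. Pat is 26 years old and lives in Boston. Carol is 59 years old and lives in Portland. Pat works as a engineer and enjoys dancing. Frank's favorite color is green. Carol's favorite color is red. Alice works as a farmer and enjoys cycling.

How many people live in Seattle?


Count in Seattle: 1

1


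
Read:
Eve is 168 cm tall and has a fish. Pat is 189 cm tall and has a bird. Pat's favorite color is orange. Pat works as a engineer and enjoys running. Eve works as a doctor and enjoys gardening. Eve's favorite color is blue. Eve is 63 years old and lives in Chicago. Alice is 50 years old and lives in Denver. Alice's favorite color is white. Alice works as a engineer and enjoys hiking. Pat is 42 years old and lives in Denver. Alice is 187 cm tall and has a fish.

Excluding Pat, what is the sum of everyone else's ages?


Sum (excluding Pat): 113

113


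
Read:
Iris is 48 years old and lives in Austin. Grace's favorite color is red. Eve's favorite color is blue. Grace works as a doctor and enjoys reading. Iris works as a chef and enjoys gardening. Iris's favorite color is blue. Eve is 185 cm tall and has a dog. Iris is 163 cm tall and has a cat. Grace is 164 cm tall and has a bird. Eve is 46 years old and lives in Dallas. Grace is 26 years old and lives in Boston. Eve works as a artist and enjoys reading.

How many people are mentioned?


People: Grace, Eve, Iris. Count = 3

3


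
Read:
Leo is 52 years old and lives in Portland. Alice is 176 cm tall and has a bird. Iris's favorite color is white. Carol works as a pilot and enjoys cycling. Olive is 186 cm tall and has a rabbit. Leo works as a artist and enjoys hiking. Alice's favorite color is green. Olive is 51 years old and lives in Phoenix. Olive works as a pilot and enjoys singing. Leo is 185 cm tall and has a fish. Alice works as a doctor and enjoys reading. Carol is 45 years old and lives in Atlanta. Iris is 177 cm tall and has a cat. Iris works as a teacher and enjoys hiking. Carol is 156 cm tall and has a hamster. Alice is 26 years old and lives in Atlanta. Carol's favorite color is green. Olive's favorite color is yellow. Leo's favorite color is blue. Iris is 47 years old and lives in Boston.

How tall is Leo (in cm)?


Leo is 185 cm tall

185


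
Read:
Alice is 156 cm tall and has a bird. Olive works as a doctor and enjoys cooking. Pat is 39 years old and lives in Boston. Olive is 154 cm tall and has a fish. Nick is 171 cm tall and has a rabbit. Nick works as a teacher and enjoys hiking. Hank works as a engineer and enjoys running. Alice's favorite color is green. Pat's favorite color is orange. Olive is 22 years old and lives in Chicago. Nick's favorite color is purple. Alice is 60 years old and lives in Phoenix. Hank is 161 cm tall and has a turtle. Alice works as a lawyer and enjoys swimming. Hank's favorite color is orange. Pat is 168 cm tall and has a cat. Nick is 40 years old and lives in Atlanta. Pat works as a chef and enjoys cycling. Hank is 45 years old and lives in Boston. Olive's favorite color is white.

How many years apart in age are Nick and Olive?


40 vs 22, diff = 18

18


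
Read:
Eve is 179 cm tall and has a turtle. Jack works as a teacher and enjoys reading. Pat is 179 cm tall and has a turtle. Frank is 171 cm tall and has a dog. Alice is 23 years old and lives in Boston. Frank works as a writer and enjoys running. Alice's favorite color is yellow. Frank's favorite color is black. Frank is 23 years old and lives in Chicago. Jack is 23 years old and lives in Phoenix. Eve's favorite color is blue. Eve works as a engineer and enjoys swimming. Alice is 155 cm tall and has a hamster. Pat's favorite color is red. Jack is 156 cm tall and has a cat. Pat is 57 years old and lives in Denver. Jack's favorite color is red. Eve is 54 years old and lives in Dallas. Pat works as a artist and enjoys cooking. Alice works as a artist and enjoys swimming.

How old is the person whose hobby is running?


Person with hobby=running is Frank, age 23

23


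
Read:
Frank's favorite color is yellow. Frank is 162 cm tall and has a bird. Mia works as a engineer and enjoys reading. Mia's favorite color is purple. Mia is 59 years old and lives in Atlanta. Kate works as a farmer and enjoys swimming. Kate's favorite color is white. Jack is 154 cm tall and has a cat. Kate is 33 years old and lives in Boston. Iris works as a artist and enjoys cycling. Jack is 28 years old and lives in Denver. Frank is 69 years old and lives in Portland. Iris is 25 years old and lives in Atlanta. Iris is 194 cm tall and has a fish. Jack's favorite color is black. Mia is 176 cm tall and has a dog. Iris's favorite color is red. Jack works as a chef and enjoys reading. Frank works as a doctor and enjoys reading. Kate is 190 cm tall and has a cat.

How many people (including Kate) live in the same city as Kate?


Kate lives in Boston. Count = 1

1


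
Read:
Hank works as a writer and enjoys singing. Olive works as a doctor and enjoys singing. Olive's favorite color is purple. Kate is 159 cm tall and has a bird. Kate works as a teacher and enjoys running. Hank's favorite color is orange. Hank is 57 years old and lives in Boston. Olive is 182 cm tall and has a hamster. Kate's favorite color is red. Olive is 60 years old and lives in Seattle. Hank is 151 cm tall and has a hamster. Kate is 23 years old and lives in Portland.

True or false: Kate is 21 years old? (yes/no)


Kate is actually 23. no

no


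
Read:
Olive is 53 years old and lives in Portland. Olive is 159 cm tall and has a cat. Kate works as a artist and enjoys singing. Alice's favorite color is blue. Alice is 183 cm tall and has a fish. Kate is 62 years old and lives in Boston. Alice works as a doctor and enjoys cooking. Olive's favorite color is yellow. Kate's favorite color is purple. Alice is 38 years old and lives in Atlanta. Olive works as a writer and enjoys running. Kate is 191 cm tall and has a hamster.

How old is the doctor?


The doctor is Alice, age 38

38


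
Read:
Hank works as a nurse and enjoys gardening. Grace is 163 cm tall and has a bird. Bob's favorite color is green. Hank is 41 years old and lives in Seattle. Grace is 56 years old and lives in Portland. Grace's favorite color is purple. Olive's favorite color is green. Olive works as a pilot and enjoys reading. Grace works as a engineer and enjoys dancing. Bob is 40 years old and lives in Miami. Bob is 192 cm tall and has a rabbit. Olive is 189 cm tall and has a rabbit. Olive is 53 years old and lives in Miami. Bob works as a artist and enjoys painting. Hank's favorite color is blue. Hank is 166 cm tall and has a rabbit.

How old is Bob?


Bob is 40 years old

40


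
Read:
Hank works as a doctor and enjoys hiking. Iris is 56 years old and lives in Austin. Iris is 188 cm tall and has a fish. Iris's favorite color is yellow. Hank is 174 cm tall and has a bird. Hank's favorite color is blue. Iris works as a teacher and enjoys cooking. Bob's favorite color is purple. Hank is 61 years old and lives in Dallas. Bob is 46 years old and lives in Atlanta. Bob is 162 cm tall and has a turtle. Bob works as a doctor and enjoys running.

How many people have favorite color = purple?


Count: 1

1


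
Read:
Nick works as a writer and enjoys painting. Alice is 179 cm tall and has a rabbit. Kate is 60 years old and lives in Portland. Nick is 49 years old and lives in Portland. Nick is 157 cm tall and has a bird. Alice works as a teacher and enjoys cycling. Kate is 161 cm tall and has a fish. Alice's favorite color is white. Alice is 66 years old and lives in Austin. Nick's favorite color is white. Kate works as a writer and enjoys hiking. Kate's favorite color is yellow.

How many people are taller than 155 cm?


Taller than 155: 3

3


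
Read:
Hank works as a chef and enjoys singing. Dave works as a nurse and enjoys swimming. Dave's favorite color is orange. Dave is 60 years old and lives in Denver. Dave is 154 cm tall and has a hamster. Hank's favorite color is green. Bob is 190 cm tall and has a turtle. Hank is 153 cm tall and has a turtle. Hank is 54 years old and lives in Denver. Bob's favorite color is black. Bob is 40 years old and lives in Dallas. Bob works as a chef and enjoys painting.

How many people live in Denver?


Count in Denver: 2

2


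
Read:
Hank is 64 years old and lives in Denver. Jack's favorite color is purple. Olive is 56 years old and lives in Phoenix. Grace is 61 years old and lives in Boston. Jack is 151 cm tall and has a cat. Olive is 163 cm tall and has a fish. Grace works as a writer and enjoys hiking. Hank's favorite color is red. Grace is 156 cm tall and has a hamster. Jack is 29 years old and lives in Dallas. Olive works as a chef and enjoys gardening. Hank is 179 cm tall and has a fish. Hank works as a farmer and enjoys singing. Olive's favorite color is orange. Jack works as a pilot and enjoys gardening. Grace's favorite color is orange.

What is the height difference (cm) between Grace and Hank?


|156 - 179| = 23

23


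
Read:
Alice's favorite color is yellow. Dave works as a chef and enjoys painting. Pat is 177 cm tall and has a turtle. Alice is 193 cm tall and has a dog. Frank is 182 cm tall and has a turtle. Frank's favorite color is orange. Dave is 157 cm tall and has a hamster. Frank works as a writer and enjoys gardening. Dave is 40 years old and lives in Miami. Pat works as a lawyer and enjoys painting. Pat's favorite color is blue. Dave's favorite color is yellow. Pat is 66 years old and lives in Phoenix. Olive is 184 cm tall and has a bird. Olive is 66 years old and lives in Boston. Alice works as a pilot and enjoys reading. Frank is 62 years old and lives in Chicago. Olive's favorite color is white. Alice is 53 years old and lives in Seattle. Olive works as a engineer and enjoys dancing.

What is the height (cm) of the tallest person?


Tallest: Alice at 193 cm

193


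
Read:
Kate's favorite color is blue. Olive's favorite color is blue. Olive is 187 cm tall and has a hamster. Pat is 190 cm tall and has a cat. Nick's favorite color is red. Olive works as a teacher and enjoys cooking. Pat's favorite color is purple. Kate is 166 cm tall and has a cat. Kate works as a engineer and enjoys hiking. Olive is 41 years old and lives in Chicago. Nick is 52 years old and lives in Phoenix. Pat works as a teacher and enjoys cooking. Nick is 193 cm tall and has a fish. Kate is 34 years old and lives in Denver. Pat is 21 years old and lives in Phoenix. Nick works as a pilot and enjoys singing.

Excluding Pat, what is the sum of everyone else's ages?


Sum (excluding Pat): 127

127


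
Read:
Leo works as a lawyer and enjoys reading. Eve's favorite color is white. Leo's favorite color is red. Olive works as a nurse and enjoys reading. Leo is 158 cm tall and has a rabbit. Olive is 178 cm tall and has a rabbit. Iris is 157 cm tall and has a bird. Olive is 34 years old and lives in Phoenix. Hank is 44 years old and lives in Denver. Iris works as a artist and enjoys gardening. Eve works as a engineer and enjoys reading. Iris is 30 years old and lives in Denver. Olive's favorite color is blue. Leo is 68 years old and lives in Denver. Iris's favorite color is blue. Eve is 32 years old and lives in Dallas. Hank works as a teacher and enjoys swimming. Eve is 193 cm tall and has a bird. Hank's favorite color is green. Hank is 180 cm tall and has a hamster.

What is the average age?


Sum=208, n=5, avg=41.6

41.6


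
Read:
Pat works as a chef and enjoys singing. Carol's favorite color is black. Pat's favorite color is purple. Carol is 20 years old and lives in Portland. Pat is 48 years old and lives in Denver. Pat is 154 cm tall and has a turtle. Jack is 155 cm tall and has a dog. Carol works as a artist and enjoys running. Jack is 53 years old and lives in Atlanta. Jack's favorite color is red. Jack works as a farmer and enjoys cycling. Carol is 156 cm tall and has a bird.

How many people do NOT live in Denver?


Not in Denver: 2

2


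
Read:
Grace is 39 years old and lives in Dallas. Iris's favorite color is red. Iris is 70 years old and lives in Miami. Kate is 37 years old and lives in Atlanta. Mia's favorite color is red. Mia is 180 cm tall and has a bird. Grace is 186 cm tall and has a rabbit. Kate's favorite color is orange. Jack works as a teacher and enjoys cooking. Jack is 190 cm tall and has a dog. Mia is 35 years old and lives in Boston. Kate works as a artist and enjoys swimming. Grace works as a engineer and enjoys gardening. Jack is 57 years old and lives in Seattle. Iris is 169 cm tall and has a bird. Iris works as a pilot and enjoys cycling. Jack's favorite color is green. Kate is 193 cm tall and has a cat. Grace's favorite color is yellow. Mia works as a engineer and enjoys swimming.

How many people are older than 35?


Filter: 4

4


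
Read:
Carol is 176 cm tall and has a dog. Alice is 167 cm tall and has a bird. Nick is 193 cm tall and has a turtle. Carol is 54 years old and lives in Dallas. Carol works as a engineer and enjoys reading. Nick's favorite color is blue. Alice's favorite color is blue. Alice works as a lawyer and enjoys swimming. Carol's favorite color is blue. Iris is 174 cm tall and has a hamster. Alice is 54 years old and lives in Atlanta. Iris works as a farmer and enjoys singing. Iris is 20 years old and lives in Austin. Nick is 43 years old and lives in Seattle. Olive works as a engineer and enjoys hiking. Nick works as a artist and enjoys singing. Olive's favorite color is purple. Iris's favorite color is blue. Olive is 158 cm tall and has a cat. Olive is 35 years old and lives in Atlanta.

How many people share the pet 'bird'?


Count: 1

1


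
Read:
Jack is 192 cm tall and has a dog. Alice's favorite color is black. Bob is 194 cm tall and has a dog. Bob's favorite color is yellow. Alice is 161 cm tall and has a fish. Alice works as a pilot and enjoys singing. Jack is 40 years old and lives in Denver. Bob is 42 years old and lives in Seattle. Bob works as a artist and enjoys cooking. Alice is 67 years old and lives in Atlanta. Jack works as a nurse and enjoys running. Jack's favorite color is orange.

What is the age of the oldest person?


Oldest: Alice at 67

67


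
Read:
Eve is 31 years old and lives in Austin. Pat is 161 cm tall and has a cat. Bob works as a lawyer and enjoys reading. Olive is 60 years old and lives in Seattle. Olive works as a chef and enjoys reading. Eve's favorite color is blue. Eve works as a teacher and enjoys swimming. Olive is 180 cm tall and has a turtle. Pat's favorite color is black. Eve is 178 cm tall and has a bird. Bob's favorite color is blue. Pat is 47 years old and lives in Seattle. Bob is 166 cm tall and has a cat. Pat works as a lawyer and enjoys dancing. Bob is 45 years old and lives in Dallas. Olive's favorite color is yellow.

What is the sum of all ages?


60+45+47+31 = 183

183


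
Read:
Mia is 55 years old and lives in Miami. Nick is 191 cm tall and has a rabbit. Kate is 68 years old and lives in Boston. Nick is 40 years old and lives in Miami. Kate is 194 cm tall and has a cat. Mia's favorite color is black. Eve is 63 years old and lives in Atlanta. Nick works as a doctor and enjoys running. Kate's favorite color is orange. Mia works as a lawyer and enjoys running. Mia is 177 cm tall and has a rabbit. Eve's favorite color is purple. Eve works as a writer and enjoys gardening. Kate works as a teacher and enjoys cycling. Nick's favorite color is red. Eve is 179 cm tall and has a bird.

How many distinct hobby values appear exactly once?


Unique hobby values: 2

2


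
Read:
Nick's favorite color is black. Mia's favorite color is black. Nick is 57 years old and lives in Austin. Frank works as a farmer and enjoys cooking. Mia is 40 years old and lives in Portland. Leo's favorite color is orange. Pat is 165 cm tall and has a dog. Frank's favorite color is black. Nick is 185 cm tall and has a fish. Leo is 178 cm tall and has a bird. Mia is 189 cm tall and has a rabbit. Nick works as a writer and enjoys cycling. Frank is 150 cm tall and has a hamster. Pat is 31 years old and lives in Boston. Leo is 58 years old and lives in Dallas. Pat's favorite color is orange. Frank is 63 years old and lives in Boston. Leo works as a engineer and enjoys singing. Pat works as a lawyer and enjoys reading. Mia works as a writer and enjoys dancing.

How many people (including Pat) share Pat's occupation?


Pat is a lawyer. Count = 1

1


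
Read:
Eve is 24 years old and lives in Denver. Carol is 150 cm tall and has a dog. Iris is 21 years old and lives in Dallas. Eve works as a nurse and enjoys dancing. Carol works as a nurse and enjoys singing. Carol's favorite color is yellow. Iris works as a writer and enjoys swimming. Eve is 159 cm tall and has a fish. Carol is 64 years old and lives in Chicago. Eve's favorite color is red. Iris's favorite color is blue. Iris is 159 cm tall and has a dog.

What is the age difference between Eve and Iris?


|24 - 21| = 3

3


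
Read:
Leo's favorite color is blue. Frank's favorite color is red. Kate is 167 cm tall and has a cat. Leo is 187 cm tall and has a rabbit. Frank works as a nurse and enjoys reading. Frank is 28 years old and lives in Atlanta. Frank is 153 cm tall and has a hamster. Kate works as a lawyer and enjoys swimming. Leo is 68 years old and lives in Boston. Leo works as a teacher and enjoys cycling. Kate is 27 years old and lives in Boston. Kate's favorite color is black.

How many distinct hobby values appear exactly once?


Unique hobby values: 3

3


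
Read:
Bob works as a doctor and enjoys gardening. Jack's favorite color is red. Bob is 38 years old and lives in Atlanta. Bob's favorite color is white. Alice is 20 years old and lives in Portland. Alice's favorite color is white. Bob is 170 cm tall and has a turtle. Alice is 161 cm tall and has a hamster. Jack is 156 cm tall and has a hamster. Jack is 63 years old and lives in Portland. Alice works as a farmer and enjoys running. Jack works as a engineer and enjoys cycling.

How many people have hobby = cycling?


Count: 1

1


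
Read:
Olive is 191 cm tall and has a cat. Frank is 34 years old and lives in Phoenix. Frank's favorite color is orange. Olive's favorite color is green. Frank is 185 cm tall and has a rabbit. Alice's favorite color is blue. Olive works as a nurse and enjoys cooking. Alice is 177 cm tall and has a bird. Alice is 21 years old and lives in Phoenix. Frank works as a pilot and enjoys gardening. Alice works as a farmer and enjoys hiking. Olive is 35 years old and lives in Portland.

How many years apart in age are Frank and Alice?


34 vs 21, diff = 13

13


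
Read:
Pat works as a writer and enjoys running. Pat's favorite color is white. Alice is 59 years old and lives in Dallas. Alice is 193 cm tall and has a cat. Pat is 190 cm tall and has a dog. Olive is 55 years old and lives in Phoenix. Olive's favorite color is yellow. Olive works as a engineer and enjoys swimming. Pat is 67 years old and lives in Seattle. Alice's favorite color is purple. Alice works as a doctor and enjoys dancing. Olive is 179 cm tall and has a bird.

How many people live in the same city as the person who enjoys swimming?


Person with hobby swimming is Olive, city Phoenix. Count = 1

1


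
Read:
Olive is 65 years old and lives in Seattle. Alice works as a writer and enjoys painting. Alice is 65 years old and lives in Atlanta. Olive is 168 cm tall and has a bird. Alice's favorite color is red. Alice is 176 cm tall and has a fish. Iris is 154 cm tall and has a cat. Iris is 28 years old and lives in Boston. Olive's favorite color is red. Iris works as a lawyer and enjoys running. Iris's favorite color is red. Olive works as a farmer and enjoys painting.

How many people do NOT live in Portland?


Not in Portland: 3

3


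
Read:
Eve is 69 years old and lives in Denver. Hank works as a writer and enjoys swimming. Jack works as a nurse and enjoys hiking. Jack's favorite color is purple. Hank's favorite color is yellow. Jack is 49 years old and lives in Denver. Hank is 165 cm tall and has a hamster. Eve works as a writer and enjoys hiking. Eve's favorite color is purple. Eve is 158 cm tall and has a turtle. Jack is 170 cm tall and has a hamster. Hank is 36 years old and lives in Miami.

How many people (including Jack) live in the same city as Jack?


Jack lives in Denver. Count = 2

2


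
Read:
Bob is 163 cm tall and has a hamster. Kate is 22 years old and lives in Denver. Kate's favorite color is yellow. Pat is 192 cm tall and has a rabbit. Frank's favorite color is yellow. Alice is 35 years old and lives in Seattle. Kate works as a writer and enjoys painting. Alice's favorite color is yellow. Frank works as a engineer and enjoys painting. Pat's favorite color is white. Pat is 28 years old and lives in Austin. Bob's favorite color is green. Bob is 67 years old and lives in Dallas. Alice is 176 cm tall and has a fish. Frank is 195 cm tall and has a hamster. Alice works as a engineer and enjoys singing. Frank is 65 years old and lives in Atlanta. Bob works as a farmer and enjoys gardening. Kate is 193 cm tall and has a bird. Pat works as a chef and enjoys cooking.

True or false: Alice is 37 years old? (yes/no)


Alice is actually 35. no

no


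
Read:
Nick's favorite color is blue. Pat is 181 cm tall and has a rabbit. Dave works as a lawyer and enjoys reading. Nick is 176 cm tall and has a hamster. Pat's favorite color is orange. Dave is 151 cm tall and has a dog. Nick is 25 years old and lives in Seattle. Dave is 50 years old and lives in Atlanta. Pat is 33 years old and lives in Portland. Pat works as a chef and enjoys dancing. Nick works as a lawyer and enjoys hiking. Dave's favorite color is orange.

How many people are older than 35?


Filter: 1

1


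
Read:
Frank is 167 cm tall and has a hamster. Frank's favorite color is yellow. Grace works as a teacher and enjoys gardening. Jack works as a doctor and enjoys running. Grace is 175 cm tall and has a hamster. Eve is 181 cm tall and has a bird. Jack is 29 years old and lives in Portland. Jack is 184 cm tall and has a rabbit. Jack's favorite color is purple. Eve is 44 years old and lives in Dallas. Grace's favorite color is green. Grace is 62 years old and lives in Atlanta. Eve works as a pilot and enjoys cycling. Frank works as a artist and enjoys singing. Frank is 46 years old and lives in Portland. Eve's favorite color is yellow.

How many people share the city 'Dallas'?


Count: 1

1


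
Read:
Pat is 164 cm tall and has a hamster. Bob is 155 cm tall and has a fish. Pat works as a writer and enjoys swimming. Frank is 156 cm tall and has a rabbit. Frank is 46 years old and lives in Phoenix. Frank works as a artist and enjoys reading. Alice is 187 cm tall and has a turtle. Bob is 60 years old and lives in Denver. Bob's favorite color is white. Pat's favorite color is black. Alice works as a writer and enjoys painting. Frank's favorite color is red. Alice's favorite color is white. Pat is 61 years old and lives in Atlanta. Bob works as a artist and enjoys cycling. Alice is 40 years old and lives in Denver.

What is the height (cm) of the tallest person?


Tallest: Alice at 187 cm

187


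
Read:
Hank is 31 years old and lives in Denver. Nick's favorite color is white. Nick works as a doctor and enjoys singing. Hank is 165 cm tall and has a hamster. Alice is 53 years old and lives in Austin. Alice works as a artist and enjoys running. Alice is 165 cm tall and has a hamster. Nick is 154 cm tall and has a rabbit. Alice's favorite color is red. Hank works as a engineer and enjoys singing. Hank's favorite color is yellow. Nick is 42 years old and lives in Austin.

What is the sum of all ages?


31+53+42 = 126

126


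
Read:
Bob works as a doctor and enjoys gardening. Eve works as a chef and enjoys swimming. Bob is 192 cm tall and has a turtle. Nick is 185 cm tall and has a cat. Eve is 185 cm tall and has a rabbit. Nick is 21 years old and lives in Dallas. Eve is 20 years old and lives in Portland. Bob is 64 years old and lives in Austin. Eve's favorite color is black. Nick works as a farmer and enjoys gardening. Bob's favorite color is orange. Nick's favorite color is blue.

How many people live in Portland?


Count in Portland: 1

1


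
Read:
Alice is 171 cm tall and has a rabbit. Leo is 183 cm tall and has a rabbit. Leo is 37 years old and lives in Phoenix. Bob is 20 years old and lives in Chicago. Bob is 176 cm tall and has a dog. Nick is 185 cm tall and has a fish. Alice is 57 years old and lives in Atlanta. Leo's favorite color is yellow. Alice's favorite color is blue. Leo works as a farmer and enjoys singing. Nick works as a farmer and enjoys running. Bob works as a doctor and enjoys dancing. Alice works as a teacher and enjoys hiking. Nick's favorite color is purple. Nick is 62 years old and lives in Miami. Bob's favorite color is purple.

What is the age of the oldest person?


Oldest: Nick at 62

62


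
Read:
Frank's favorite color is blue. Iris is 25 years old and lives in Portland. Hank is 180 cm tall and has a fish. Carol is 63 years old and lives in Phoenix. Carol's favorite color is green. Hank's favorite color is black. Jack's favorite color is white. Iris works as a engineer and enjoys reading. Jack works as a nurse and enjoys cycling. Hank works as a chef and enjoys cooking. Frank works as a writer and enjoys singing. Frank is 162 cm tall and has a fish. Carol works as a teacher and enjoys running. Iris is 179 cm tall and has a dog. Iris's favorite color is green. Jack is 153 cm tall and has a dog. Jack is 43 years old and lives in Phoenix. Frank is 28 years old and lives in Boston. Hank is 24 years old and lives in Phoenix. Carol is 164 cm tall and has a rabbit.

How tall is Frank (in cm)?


Frank is 162 cm tall

162


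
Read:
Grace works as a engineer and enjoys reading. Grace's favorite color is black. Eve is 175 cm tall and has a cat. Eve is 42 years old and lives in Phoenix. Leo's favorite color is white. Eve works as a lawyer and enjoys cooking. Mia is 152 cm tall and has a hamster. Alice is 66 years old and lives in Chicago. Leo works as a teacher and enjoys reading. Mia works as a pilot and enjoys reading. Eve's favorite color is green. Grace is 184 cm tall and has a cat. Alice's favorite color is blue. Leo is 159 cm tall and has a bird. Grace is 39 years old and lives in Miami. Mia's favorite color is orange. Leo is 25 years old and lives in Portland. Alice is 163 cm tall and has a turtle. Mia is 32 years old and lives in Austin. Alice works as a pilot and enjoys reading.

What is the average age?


Sum=204, n=5, avg=40.8

40.8


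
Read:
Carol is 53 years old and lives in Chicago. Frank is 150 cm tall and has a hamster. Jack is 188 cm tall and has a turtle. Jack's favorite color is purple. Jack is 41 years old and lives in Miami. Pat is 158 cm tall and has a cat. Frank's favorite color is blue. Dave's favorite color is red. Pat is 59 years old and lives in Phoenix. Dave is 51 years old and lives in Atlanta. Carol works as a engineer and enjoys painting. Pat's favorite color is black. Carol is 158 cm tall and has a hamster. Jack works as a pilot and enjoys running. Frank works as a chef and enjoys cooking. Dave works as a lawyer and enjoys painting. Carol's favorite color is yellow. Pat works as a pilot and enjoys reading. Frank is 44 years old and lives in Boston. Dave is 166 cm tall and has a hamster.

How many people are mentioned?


People: Carol, Dave, Jack, Frank, Pat. Count = 5

5


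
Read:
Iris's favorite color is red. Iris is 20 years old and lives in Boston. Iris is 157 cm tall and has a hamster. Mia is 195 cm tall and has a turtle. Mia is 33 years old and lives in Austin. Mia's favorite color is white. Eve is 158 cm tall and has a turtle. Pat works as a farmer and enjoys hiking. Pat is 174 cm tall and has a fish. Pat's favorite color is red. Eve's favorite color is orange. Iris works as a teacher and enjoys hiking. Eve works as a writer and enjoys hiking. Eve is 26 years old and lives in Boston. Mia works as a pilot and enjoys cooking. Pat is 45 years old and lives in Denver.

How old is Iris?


Iris is 20 years old

20


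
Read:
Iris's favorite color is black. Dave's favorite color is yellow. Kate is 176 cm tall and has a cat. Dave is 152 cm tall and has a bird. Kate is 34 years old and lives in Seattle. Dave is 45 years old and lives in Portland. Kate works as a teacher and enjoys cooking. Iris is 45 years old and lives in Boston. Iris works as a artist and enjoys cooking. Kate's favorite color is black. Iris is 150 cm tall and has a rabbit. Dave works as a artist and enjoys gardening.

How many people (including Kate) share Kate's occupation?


Kate is a teacher. Count = 1

1


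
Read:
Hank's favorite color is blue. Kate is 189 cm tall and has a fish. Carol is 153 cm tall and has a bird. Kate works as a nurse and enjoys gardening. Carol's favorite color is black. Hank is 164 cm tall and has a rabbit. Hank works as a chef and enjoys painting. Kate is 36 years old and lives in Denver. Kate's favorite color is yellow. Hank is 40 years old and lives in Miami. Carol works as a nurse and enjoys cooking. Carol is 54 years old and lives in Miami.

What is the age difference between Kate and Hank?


|36 - 40| = 4

4


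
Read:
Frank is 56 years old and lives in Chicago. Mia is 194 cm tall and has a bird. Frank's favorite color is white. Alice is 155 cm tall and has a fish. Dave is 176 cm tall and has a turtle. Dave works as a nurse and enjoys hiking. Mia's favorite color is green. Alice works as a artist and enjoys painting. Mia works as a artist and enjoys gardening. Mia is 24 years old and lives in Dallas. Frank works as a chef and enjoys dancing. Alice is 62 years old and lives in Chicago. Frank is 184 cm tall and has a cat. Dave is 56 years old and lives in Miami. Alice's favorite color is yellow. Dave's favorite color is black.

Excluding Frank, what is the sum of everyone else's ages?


Sum (excluding Frank): 142

142


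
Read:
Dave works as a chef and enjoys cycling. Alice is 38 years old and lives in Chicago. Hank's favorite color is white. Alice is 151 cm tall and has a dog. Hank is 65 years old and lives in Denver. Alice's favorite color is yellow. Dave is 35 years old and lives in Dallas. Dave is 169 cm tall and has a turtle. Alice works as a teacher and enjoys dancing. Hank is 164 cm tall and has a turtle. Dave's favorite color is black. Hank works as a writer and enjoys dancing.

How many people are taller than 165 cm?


Taller than 165: 1

1


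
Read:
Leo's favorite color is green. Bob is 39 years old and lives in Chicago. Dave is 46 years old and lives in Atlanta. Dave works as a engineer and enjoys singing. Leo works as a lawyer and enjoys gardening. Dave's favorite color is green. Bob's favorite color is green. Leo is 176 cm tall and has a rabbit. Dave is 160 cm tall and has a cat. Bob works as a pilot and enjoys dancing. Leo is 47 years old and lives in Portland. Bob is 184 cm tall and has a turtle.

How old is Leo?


Leo is 47 years old

47


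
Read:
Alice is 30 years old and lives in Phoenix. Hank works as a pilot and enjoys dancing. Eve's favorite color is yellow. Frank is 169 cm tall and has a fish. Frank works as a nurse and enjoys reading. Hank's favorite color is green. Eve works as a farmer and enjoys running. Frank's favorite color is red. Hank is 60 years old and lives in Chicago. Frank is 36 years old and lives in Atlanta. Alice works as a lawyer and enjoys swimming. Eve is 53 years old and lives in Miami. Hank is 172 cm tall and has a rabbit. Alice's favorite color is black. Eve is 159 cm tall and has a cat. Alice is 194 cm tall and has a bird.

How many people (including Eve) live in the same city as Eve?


Eve lives in Miami. Count = 1

1
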